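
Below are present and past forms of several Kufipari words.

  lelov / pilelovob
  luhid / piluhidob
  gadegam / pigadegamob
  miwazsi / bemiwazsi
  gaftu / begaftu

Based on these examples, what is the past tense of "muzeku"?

luhid and miwazsi both have last vowel 'i' yet inflect differently (piluhidob, bemiwazsi), so the last vowel is not what conditions the rule; whether the stem ends in a vowel or a consonant is.
"muzeku" ends in a vowel. The stems ending in a vowel (miwazsi → bemiwazsi, gaftu → begaftu) add the prefix be-.
So muzeku → bemuzeku.

bemuzeku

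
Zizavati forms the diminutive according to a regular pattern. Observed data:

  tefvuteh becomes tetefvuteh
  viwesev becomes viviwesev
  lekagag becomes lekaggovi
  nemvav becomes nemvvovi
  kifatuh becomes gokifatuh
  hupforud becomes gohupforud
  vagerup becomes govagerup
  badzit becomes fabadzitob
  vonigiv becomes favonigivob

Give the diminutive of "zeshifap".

"zeshifap" has last vowel 'a'. The stems whose last vowel is 'a' (lekagag → lekaggovi, nemvav → nemvvovi) delete the last vowel and add -ovi.
So zeshifap → zeshifpovi.

zeshifpovi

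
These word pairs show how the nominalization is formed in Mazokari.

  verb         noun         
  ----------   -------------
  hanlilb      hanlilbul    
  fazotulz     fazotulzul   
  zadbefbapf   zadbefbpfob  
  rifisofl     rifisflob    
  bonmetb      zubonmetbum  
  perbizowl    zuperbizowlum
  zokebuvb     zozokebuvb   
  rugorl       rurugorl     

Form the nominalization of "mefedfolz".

mefedfolzul

hanlilb and bonmetb both end in -b yet inflect differently (hanlilbul, zubonmetbum), so the final letter is not what conditions the rule; the second-to-last letter is.
"mefedfolz" has second-to-last letter 'l'. The stems whose second-to-last letter is 'l' (hanlilb → hanlilbul, fazotulz → fazotulzul) add -ul.
The other patterns: stems whose second-to-last letter is 'f' or 'p' delete the last vowel and add -ob; stems whose second-to-last letter is 't' or 'w' add zu- … -um around the stem; stems whose second-to-last letter is 'r' or 'v' repeat the first consonant+vowel as a prefix.
So mefedfolz → mefedfolzul.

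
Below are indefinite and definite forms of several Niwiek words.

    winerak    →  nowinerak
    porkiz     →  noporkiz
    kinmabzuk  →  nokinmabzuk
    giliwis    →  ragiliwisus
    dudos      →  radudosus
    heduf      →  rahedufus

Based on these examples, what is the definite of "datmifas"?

porkiz and giliwis both have last vowel 'i' yet inflect differently (noporkiz, ragiliwisus), so the last vowel is not what conditions the rule; the final letter is.
"datmifas" ends in -s. The stems ending in -s (giliwis → ragiliwisus, dudos → radudosus) add ra- … -us around the stem.
The other pattern: stems ending in -k or -z add the prefix no-.
So datmifas → radatmifasus.

radatmifasus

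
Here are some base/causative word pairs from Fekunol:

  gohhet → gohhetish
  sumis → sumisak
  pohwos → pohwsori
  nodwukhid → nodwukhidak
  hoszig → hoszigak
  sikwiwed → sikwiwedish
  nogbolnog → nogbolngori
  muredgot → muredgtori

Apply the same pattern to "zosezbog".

zosezbgori

pohwos and sumis both end in -s yet inflect differently (pohwsori, sumisak), so the final letter is not what conditions the rule; the last vowel is.
"zosezbog" has last vowel 'o'. The stems whose last vowel is 'o' (pohwos → pohwsori, muredgot → muredgtori, nogbolnog → nogbolngori) delete the last vowel and add -ori.
The other patterns: stems whose last vowel is 'i' add -ak; stems whose last vowel is 'e' add -ish.
So zosezbog → zosezbgori.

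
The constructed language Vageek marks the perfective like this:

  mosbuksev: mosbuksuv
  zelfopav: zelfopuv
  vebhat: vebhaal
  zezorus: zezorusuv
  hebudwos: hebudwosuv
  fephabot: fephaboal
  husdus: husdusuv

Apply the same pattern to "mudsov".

vebhat and zelfopav both have last vowel 'a' yet inflect differently (vebhaal, zelfopuv), so the last vowel is not what conditions the rule; the final letter is.
"mudsov" ends in -v. The stems ending in -v (zelfopav → zelfopuv, mosbuksev → mosbuksuv) change the last vowel to 'u'.
So mudsov → mudsuv.

mudsuv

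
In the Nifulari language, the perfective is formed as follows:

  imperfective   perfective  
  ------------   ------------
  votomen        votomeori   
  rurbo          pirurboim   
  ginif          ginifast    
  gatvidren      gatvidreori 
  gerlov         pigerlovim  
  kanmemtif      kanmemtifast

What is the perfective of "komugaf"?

ginif and gatvidren both begin with g- yet inflect differently (ginifast, gatvidreori), so the first letter is not what conditions the rule; the final letter is.
"komugaf" ends in -f. The stems ending in -f (ginif → ginifast, kanmemtif → kanmemtifast) add -ast.
So komugaf → komugafast.

komugafast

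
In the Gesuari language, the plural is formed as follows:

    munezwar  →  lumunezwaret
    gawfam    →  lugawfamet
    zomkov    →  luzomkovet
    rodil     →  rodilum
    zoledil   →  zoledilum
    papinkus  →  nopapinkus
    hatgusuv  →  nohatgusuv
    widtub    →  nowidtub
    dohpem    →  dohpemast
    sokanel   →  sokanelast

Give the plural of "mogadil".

mogadilum

zomkov and hatgusuv both end in -v yet inflect differently (luzomkovet, nohatgusuv), so the final letter is not what conditions the rule; the last vowel is.
"mogadil" has last vowel 'i'. The stems whose last vowel is 'i' (rodil → rodilum, zoledil → zoledilum) add -um.
So mogadil → mogadilum.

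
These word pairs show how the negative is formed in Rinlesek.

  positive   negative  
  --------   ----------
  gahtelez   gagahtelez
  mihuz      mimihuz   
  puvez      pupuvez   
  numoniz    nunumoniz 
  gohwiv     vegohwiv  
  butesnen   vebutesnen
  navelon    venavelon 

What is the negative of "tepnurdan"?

numoniz and gohwiv both have last vowel 'i' yet inflect differently (nunumoniz, vegohwiv), so the last vowel is not what conditions the rule; the final letter is.
"tepnurdan" ends in -n. The stems ending in -n (butesnen → vebutesnen, navelon → venavelon) add the prefix ve-.
The other pattern: stems ending in -z repeat the first consonant+vowel as a prefix.
So tepnurdan → vetepnurdan.

vetepnurdan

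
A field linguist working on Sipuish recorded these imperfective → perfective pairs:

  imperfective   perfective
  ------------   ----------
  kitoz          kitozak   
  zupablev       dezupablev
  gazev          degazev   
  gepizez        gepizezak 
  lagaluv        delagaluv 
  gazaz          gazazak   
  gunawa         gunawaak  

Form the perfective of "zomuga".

zomugaak

gazev and gepizez both have last vowel 'e' yet inflect differently (degazev, gepizezak), so the last vowel is not what conditions the rule; the final letter is.
"zomuga" ends in -a. The one such stem in the data (gunawa → gunawaak) adds -ak, so the same rule applies.
The other pattern: stems ending in -v add the prefix de-.
So zomuga → zomugaak.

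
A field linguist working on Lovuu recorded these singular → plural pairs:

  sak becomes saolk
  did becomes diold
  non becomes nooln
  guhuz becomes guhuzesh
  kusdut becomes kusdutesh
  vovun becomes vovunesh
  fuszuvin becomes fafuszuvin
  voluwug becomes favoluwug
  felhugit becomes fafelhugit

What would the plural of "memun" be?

memunesh

non and vovun both end in -n yet inflect differently (nooln, vovunesh), so the final letter is not what conditions the rule; the number of vowels is.
"memun" has 2 vowels. The stems with 2 vowels (guhuz → guhuzesh, kusdut → kusdutesh, vovun → vovunesh) add -esh.
So memun → memunesh.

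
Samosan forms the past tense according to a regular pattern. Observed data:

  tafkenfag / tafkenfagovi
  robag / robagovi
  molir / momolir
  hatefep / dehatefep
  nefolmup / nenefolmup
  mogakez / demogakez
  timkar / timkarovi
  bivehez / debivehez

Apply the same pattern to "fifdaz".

fifdazovi

hatefep and nefolmup both end in -p yet inflect differently (dehatefep, nenefolmup), so the final letter is not what conditions the rule; the last vowel is.
"fifdaz" has last vowel 'a'. The stems whose last vowel is 'a' (timkar → timkarovi, tafkenfag → tafkenfagovi, robag → robagovi) add -ovi.
The other patterns: stems whose last vowel is 'e' add the prefix de-; stems whose last vowel is 'i' or 'u' repeat the first consonant+vowel as a prefix.
So fifdaz → fifdazovi.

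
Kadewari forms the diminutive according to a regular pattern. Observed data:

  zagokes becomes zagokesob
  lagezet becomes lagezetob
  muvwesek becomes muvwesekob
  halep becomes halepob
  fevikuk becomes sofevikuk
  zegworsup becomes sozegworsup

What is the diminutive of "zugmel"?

zugmelob

muvwesek and fevikuk both end in -k yet inflect differently (muvwesekob, sofevikuk), so the final letter is not what conditions the rule; the last vowel is.
"zugmel" has last vowel 'e'. The stems whose last vowel is 'e' (zagokes → zagokesob, lagezet → lagezetob, muvwesek → muvwesekob) add -ob.
The other pattern: stems whose last vowel is 'u' add the prefix so-.
So zugmel → zugmelob.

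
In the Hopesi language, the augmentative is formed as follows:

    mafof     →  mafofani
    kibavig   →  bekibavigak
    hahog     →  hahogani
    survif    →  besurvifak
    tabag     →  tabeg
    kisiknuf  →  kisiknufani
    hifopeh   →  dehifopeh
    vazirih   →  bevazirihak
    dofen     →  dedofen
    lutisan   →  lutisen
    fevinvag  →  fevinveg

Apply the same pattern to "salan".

dofen and lutisan both end in -n yet inflect differently (dedofen, lutisen), so the final letter is not what conditions the rule; the last vowel is.
"salan" has last vowel 'a'. The stems whose last vowel is 'a' (fevinvag → fevinveg, lutisan → lutisen, tabag → tabeg) change the last vowel to 'e'.
The other patterns: stems whose last vowel is 'e' add the prefix de-; stems whose last vowel is 'i' add be- … -ak around the stem; stems whose last vowel is 'o' or 'u' add -ani.
So salan → salen.

salen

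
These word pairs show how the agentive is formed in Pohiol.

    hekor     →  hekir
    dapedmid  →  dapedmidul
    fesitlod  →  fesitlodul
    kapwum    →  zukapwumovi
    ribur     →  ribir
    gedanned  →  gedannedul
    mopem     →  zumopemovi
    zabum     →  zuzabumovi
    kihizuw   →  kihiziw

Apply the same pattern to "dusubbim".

gedanned and mopem both have last vowel 'e' yet inflect differently (gedannedul, zumopemovi), so the last vowel is not what conditions the rule; the final letter is.
"dusubbim" ends in -m. The stems ending in -m (kapwum → zukapwumovi, zabum → zuzabumovi, mopem → zumopemovi) add zu- … -ovi around the stem.
So dusubbim → zudusubbimovi.

zudusubbimovi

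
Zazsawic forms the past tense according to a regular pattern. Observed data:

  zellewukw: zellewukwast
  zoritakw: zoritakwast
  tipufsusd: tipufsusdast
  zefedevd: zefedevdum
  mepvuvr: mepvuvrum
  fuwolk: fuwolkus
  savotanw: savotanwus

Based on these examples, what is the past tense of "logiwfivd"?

"logiwfivd" has second-to-last letter 'v'. The stems whose second-to-last letter is 'v' (zefedevd → zefedevdum, mepvuvr → mepvuvrum) add -um.
The other patterns: stems whose second-to-last letter is 'k' or 's' add -ast; stems whose second-to-last letter is 'l' or 'n' add -us.
So logiwfivd → logiwfivdum.

logiwfivdum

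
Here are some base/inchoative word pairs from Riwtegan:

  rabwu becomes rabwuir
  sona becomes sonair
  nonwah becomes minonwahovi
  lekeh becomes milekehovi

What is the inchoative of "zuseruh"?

mizuseruhovi

sona and nonwah both have last vowel 'a' yet inflect differently (sonair, minonwahovi), so the last vowel is not what conditions the rule; whether the stem ends in a vowel or a consonant is.
"zuseruh" ends in a consonant. The stems ending in a consonant (nonwah → minonwahovi, lekeh → milekehovi) add mi- … -ovi around the stem.
The other pattern: stems ending in a vowel add -ir.
So zuseruh → mizuseruhovi.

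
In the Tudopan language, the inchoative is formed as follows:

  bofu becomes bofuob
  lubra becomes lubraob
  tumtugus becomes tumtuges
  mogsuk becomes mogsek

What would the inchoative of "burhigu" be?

bofu and tumtugus both have last vowel 'u' yet inflect differently (bofuob, tumtuges), so the last vowel is not what conditions the rule; whether the stem ends in a vowel or a consonant is.
"burhigu" ends in a vowel. The stems ending in a vowel (bofu → bofuob, lubra → lubraob) add -ob.
So burhigu → burhiguob.

burhiguob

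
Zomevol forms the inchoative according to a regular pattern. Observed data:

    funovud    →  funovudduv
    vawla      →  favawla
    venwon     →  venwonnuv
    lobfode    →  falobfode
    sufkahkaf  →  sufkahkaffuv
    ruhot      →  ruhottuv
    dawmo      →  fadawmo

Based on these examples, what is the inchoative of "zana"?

dawmo and ruhot both have last vowel 'o' yet inflect differently (fadawmo, ruhottuv), so the last vowel is not what conditions the rule; whether the stem ends in a vowel or a consonant is.
"zana" ends in a vowel. The stems ending in a vowel (lobfode → falobfode, dawmo → fadawmo, vawla → favawla) add the prefix fa-.
The other pattern: stems ending in a consonant double the final consonant and add -uv.
So zana → fazana.

fazana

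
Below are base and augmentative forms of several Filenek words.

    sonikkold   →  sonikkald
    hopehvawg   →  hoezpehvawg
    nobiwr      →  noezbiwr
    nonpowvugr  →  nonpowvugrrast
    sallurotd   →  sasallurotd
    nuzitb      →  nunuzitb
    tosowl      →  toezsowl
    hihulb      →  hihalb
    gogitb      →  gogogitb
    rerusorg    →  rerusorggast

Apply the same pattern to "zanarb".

nuzitb and hihulb both end in -b yet inflect differently (nunuzitb, hihalb), so the final letter is not what conditions the rule; the second-to-last letter is.
"zanarb" has second-to-last letter 'r'. The one such stem in the data (rerusorg → rerusorggast) doubles the final consonant and adds -ast (as does nonpowvugr), so the same rule applies.
The other patterns: stems whose second-to-last letter is 'w' insert -ez- after the first vowel; stems whose second-to-last letter is 't' repeat the first consonant+vowel as a prefix; stems whose second-to-last letter is 'l' change the last vowel to 'a'.
So zanarb → zanarbbast.

zanarbbast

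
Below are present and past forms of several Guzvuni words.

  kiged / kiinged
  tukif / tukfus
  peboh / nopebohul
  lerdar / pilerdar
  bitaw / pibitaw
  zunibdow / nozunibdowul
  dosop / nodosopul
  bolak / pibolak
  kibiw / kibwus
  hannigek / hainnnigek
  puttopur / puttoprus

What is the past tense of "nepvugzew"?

neinpvugzew

bolak and hannigek both end in -k yet inflect differently (pibolak, hainnnigek), so the final letter is not what conditions the rule; the last vowel is.
"nepvugzew" has last vowel 'e'. The stems whose last vowel is 'e' (kiged → kiinged, hannigek → hainnnigek) insert -in- after the first vowel.
The other patterns: stems whose last vowel is 'a' add the prefix pi-; stems whose last vowel is 'o' add no- … -ul around the stem; stems whose last vowel is 'i' or 'u' delete the last vowel and add -us.
So nepvugzew → neinpvugzew.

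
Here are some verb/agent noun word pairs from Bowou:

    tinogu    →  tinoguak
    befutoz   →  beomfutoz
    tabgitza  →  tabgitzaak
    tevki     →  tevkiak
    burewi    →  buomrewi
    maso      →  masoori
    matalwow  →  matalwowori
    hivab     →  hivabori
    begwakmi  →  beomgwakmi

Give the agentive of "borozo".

boomrozo

burewi and tevki both end in -i yet inflect differently (buomrewi, tevkiak), so the final letter is not what conditions the rule; the first letter is.
"borozo" begins with b-. The stems beginning with b- (burewi → buomrewi, begwakmi → beomgwakmi, befutoz → beomfutoz) insert -om- after the first vowel.
So borozo → boomrozo.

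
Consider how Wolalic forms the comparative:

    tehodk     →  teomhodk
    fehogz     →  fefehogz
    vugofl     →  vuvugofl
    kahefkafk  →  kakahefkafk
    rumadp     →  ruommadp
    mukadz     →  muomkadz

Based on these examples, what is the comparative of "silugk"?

sisilugk

"silugk" has second-to-last letter 'g'. The one such stem in the data (fehogz → fefehogz) repeats the first consonant+vowel as a prefix (as do vugofl, kahefkafk), so the same rule applies.
The other pattern: stems whose second-to-last letter is 'd' insert -om- after the first vowel.
So silugk → sisilugk.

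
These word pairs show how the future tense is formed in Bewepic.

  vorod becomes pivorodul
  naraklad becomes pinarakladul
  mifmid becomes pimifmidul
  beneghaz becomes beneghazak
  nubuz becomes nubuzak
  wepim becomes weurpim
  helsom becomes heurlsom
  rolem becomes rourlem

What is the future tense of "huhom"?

huurhom

naraklad and beneghaz both have last vowel 'a' yet inflect differently (pinarakladul, beneghazak), so the last vowel is not what conditions the rule; the final letter is.
"huhom" ends in -m. The stems ending in -m (wepim → weurpim, helsom → heurlsom, rolem → rourlem) insert -ur- after the first vowel.
The other patterns: stems ending in -d add pi- … -ul around the stem; stems ending in -z add -ak.
So huhom → huurhom.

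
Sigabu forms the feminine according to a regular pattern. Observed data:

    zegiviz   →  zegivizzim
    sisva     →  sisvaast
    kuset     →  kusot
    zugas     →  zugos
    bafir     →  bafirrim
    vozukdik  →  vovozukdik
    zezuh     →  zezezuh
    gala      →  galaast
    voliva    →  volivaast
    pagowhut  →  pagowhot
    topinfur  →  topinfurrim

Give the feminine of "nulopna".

nulopnaast

vozukdik and bafir both have last vowel 'i' yet inflect differently (vovozukdik, bafirrim), so the last vowel is not what conditions the rule; the final letter is.
"nulopna" ends in -a. The stems ending in -a (gala → galaast, sisva → sisvaast, voliva → volivaast) add -ast.
So nulopna → nulopnaast.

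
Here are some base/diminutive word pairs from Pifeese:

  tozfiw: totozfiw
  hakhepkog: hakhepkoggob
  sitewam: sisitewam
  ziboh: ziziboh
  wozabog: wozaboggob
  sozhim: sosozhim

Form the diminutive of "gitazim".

gigitazim

"gitazim" ends in -m. The stems ending in -m (sitewam → sisitewam, sozhim → sosozhim) repeat the first consonant+vowel as a prefix.
The other pattern: stems ending in -g double the final consonant and add -ob.
So gitazim → gigitazim.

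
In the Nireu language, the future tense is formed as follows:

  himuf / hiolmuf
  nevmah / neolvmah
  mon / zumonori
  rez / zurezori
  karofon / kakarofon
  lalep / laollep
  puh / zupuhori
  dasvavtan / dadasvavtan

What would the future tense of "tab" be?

"tab" has 1 vowel. The stems with 1 vowel (puh → zupuhori, rez → zurezori, mon → zumonori) add zu- … -ori around the stem.
The other patterns: stems with 2 vowels insert -ol- after the first vowel; stems with 3 vowels repeat the first consonant+vowel as a prefix.
So tab → zutabori.

zutabori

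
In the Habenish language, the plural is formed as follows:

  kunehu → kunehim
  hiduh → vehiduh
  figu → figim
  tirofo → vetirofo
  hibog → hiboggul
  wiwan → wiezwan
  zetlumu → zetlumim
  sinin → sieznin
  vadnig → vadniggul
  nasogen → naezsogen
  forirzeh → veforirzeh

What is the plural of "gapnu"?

gapnim

sinin and vadnig both have last vowel 'i' yet inflect differently (sieznin, vadniggul), so the last vowel is not what conditions the rule; the final letter is.
"gapnu" ends in -u. The stems ending in -u (zetlumu → zetlumim, figu → figim, kunehu → kunehim) drop the final letter and add -im.
So gapnu → gapnim.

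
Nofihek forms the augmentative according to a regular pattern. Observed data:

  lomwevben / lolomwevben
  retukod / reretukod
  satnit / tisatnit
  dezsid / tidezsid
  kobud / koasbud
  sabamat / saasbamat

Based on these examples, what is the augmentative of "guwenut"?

guaswenut

retukod and dezsid both end in -d yet inflect differently (reretukod, tidezsid), so the final letter is not what conditions the rule; the last vowel is.
"guwenut" has last vowel 'u'. The one such stem in the data (kobud → koasbud) inserts -as- after the first vowel (as does sabamat), so the same rule applies.
So guwenut → guaswenut.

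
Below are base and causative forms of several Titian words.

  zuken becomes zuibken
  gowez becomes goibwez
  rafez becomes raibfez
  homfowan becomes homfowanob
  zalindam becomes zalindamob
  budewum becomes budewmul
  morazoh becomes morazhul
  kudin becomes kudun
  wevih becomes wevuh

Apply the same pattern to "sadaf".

zuken and homfowan both end in -n yet inflect differently (zuibken, homfowanob), so the final letter is not what conditions the rule; the last vowel is.
"sadaf" has last vowel 'a'. The stems whose last vowel is 'a' (homfowan → homfowanob, zalindam → zalindamob) add -ob.
The other patterns: stems whose last vowel is 'e' insert -ib- after the first vowel; stems whose last vowel is 'o' or 'u' delete the last vowel and add -ul; stems whose last vowel is 'i' change the last vowel to 'u'.
So sadaf → sadafob.

sadafob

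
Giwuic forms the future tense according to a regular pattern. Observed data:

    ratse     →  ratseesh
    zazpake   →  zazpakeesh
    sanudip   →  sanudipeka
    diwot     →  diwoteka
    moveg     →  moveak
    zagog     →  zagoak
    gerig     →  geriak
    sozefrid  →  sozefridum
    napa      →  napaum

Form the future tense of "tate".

tateesh

ratse and moveg both have last vowel 'e' yet inflect differently (ratseesh, moveak), so the last vowel is not what conditions the rule; the final letter is.
"tate" ends in -e. The stems ending in -e (ratse → ratseesh, zazpake → zazpakeesh) add -esh.
So tate → tateesh.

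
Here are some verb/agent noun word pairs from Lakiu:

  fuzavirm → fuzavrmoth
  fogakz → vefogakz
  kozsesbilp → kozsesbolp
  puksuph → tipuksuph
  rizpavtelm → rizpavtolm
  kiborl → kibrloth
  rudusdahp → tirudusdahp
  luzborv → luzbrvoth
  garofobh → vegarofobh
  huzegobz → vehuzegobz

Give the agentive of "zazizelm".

zazizolm

rudusdahp and kozsesbilp both end in -p yet inflect differently (tirudusdahp, kozsesbolp), so the final letter is not what conditions the rule; the second-to-last letter is.
"zazizelm" has second-to-last letter 'l'. The stems whose second-to-last letter is 'l' (rizpavtelm → rizpavtolm, kozsesbilp → kozsesbolp) change the last vowel to 'o'.
So zazizelm → zazizolm.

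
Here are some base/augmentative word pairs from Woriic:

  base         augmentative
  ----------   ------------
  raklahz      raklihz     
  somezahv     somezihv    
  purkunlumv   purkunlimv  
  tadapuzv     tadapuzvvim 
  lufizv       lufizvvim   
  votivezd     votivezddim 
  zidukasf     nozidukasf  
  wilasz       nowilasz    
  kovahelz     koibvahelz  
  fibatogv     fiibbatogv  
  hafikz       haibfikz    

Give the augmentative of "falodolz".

"falodolz" has second-to-last letter 'l'. The one such stem in the data (kovahelz → koibvahelz) inserts -ib- after the first vowel (as do fibatogv, hafikz), so the same rule applies.
So falodolz → faiblodolz.

faiblodolz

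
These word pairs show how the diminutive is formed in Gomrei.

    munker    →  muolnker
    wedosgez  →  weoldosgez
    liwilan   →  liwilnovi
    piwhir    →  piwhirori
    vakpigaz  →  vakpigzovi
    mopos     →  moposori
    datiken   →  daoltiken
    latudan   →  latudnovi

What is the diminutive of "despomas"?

despomsovi

munker and piwhir both end in -r yet inflect differently (muolnker, piwhirori), so the final letter is not what conditions the rule; the last vowel is.
"despomas" has last vowel 'a'. The stems whose last vowel is 'a' (vakpigaz → vakpigzovi, liwilan → liwilnovi, latudan → latudnovi) delete the last vowel and add -ovi.
So despomas → despomsovi.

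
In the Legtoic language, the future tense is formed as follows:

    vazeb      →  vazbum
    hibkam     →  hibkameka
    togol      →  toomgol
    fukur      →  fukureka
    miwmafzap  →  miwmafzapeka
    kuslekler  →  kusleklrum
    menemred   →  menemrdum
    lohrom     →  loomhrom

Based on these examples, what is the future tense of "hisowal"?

"hisowal" has last vowel 'a'. The stems whose last vowel is 'a' (miwmafzap → miwmafzapeka, hibkam → hibkameka) add -eka.
The other patterns: stems whose last vowel is 'o' insert -om- after the first vowel; stems whose last vowel is 'e' delete the last vowel and add -um.
So hisowal → hisowaleka.

hisowaleka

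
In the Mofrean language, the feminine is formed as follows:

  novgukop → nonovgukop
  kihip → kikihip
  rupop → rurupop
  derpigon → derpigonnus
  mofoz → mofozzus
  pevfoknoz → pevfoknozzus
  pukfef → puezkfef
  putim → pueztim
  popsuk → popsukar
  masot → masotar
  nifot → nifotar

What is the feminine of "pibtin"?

novgukop and derpigon both have last vowel 'o' yet inflect differently (nonovgukop, derpigonnus), so the last vowel is not what conditions the rule; the final letter is.
"pibtin" ends in -n. The one such stem in the data (derpigon → derpigonnus) doubles the final consonant and adds -us (as do mofoz, pevfoknoz), so the same rule applies.
So pibtin → pibtinnus.

pibtinnus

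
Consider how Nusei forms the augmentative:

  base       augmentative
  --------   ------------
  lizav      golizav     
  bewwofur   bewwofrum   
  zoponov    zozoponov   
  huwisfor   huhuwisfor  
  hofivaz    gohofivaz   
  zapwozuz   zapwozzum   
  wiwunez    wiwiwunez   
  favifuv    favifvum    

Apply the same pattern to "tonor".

totonor

"tonor" has last vowel 'o'. The stems whose last vowel is 'o' (zoponov → zozoponov, huwisfor → huhuwisfor) repeat the first consonant+vowel as a prefix.
The other patterns: stems whose last vowel is 'a' add the prefix go-; stems whose last vowel is 'u' delete the last vowel and add -um.
So tonor → totonor.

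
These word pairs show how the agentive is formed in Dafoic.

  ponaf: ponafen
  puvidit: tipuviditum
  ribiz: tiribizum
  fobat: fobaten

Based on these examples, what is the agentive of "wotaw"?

wotawen

"wotaw" has last vowel 'a'. The stems whose last vowel is 'a' (ponaf → ponafen, fobat → fobaten) add -en.
The other pattern: stems whose last vowel is 'i' add ti- … -um around the stem.
So wotaw → wotawen.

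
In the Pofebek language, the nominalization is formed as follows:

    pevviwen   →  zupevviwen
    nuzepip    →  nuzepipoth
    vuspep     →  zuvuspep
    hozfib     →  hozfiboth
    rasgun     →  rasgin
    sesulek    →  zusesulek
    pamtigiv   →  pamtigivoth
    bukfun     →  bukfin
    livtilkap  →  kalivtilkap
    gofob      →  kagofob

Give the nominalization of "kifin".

vuspep and livtilkap both end in -p yet inflect differently (zuvuspep, kalivtilkap), so the final letter is not what conditions the rule; the last vowel is.
"kifin" has last vowel 'i'. The stems whose last vowel is 'i' (hozfib → hozfiboth, nuzepip → nuzepipoth, pamtigiv → pamtigivoth) add -oth.
The other patterns: stems whose last vowel is 'e' add the prefix zu-; stems whose last vowel is 'a' or 'o' add the prefix ka-; stems whose last vowel is 'u' change the last vowel to 'i'.
So kifin → kifinoth.

kifinoth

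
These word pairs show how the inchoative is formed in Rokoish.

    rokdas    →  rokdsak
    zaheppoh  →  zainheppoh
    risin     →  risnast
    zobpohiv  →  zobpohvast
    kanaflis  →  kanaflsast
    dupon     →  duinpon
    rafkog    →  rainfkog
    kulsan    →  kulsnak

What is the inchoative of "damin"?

rokdas and kanaflis both end in -s yet inflect differently (rokdsak, kanaflsast), so the final letter is not what conditions the rule; the last vowel is.
"damin" has last vowel 'i'. The stems whose last vowel is 'i' (kanaflis → kanaflsast, zobpohiv → zobpohvast, risin → risnast) delete the last vowel and add -ast.
The other patterns: stems whose last vowel is 'a' delete the last vowel and add -ak; stems whose last vowel is 'o' insert -in- after the first vowel.
So damin → damnast.

damnast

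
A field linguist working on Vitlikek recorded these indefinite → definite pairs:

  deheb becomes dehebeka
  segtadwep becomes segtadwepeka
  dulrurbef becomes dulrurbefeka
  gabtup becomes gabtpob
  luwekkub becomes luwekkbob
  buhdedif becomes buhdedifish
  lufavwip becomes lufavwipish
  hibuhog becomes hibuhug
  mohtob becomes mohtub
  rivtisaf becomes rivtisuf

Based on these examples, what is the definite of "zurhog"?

zurhug

segtadwep and gabtup both end in -p yet inflect differently (segtadwepeka, gabtpob), so the final letter is not what conditions the rule; the last vowel is.
"zurhog" has last vowel 'o'. The stems whose last vowel is 'o' (hibuhog → hibuhug, mohtob → mohtub) change the last vowel to 'u'.
The other patterns: stems whose last vowel is 'e' add -eka; stems whose last vowel is 'u' delete the last vowel and add -ob; stems whose last vowel is 'i' add -ish.
So zurhog → zurhug.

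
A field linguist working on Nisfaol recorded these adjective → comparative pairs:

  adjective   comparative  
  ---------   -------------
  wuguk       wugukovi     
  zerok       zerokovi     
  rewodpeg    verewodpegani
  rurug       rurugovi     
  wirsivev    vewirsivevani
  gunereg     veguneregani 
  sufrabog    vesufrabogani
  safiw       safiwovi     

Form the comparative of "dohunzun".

vedohunzunani

rurug and gunereg both end in -g yet inflect differently (rurugovi, veguneregani), so the final letter is not what conditions the rule; the number of vowels is.
"dohunzun" has 3 vowels. The stems with 3 vowels (gunereg → veguneregani, sufrabog → vesufrabogani, wirsivev → vewirsivevani) add ve- … -ani around the stem.
The other pattern: stems with 2 vowels add -ovi.
So dohunzun → vedohunzunani.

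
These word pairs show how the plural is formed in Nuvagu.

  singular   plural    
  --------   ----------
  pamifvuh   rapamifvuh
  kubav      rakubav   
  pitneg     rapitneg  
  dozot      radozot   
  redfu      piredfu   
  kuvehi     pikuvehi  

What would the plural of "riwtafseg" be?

rariwtafseg

pamifvuh and redfu both have last vowel 'u' yet inflect differently (rapamifvuh, piredfu), so the last vowel is not what conditions the rule; whether the stem ends in a vowel or a consonant is.
"riwtafseg" ends in a consonant. The stems ending in a consonant (kubav → rakubav, pamifvuh → rapamifvuh, dozot → radozot) add the prefix ra-.
So riwtafseg → rariwtafseg.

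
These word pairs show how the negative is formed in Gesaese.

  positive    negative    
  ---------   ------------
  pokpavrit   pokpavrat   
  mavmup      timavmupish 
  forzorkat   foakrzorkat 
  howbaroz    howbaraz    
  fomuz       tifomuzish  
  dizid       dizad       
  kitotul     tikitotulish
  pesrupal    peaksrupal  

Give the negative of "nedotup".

tinedotupish

"nedotup" has last vowel 'u'. The stems whose last vowel is 'u' (fomuz → tifomuzish, kitotul → tikitotulish, mavmup → timavmupish) add ti- … -ish around the stem.
The other patterns: stems whose last vowel is 'a' insert -ak- after the first vowel; stems whose last vowel is 'i' or 'o' change the last vowel to 'a'.
So nedotup → tinedotupish.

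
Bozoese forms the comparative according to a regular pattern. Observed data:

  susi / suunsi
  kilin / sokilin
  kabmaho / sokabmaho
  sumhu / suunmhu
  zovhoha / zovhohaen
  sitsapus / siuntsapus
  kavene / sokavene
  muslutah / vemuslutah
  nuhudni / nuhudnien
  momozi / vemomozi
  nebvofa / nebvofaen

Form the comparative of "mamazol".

vemamazol

"mamazol" begins with m-. The stems beginning with m- (momozi → vemomozi, muslutah → vemuslutah) add the prefix ve-.
The other patterns: stems beginning with s- insert -un- after the first vowel; stems beginning with k- add the prefix so-; stems beginning with n- or z- add -en.
So mamazol → vemamazol.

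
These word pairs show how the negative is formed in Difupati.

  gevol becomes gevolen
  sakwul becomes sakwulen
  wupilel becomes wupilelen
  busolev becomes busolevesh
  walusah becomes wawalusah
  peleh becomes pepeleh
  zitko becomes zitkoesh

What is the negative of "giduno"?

peleh and wupilel both have last vowel 'e' yet inflect differently (pepeleh, wupilelen), so the last vowel is not what conditions the rule; the final letter is.
"giduno" ends in -o. The one such stem in the data (zitko → zitkoesh) adds -esh, so the same rule applies.
The other patterns: stems ending in -h repeat the first consonant+vowel as a prefix; stems ending in -l add -en.
So giduno → gidunoesh.

gidunoesh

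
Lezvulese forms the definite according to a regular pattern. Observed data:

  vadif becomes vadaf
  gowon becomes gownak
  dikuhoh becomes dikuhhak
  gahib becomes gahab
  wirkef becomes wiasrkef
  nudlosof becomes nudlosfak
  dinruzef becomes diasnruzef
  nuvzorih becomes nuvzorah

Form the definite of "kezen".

keaszen

"kezen" has last vowel 'e'. The stems whose last vowel is 'e' (dinruzef → diasnruzef, wirkef → wiasrkef) insert -as- after the first vowel.
The other patterns: stems whose last vowel is 'i' change the last vowel to 'a'; stems whose last vowel is 'o' delete the last vowel and add -ak.
So kezen → keaszen.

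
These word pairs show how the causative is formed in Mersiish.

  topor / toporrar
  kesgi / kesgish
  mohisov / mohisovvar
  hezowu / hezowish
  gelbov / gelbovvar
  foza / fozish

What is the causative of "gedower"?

gedowerrar

mohisov and hezowu both have 3 vowels yet inflect differently (mohisovvar, hezowish), so the number of vowels is not what conditions the rule; whether the stem ends in a vowel or a consonant is.
"gedower" ends in a consonant. The stems ending in a consonant (topor → toporrar, mohisov → mohisovvar, gelbov → gelbovvar) double the final consonant and add -ar.
The other pattern: stems ending in a vowel drop the final letter and add -ish.
So gedower → gedowerrar.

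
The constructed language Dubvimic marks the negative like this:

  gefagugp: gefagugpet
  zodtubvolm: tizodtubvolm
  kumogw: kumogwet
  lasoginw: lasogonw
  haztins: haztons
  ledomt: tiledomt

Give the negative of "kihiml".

tikihiml

kumogw and lasoginw both end in -w yet inflect differently (kumogwet, lasogonw), so the final letter is not what conditions the rule; the second-to-last letter is.
"kihiml" has second-to-last letter 'm'. The one such stem in the data (ledomt → tiledomt) adds the prefix ti-, so the same rule applies.
So kihiml → tikihiml.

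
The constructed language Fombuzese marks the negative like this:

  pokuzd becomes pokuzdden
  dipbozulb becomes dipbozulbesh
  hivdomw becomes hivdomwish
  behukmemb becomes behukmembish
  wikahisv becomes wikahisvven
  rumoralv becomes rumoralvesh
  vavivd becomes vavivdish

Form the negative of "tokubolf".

behukmemb and dipbozulb both end in -b yet inflect differently (behukmembish, dipbozulbesh), so the final letter is not what conditions the rule; the second-to-last letter is.
"tokubolf" has second-to-last letter 'l'. The stems whose second-to-last letter is 'l' (dipbozulb → dipbozulbesh, rumoralv → rumoralvesh) add -esh.
The other patterns: stems whose second-to-last letter is 'm' or 'v' add -ish; stems whose second-to-last letter is 's' or 'z' double the final consonant and add -en.
So tokubolf → tokubolfesh.

tokubolfesh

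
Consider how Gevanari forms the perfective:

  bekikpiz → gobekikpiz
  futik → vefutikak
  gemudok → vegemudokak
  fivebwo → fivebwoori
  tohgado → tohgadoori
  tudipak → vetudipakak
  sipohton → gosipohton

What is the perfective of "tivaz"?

tohgado and gemudok both have last vowel 'o' yet inflect differently (tohgadoori, vegemudokak), so the last vowel is not what conditions the rule; the final letter is.
"tivaz" ends in -z. The one such stem in the data (bekikpiz → gobekikpiz) adds the prefix go-, so the same rule applies.
So tivaz → gotivaz.

gotivaz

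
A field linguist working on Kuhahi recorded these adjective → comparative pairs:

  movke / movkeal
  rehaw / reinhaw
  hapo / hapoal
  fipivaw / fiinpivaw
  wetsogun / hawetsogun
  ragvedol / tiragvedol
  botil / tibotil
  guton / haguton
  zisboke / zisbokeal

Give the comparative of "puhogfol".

tipuhogfol

ragvedol and guton both have last vowel 'o' yet inflect differently (tiragvedol, haguton), so the last vowel is not what conditions the rule; the final letter is.
"puhogfol" ends in -l. The stems ending in -l (ragvedol → tiragvedol, botil → tibotil) add the prefix ti-.
The other patterns: stems ending in -w insert -in- after the first vowel; stems ending in -n add the prefix ha-; stems ending in -e or -o add -al.
So puhogfol → tipuhogfol.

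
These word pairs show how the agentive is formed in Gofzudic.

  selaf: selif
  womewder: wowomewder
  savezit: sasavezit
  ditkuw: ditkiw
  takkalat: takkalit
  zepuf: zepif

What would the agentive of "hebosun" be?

"hebosun" has last vowel 'u'. The stems whose last vowel is 'u' (ditkuw → ditkiw, zepuf → zepif) change the last vowel to 'i'.
The other pattern: stems whose last vowel is 'e' or 'i' repeat the first consonant+vowel as a prefix.
So hebosun → hebosin.

hebosin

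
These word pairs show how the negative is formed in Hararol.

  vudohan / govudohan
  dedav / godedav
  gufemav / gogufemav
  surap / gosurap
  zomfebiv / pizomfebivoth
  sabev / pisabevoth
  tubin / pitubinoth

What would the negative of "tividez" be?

pitividezoth

"tividez" has last vowel 'e'. The one such stem in the data (sabev → pisabevoth) adds pi- … -oth around the stem, so the same rule applies.
So tividez → pitividezoth.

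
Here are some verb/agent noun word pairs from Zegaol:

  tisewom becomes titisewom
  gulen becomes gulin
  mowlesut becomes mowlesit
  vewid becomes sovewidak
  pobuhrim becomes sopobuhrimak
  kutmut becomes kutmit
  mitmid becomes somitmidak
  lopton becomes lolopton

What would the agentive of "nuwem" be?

"nuwem" has last vowel 'e'. The one such stem in the data (gulen → gulin) changes the last vowel to 'i' (as do mowlesut, kutmut), so the same rule applies.
So nuwem → nuwim.

nuwim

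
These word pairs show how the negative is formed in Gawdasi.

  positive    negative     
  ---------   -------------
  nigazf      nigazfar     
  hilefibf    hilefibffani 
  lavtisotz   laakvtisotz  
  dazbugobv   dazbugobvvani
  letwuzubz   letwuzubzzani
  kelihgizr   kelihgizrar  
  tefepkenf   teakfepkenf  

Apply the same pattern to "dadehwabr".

tefepkenf and hilefibf both end in -f yet inflect differently (teakfepkenf, hilefibffani), so the final letter is not what conditions the rule; the second-to-last letter is.
"dadehwabr" has second-to-last letter 'b'. The stems whose second-to-last letter is 'b' (hilefibf → hilefibffani, letwuzubz → letwuzubzzani, dazbugobv → dazbugobvvani) double the final consonant and add -ani.
So dadehwabr → dadehwabrrani.

dadehwabrrani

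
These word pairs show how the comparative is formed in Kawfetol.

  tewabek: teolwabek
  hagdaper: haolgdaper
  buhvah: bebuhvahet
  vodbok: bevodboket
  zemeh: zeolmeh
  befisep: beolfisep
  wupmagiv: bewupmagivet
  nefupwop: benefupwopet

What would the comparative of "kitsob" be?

bekitsobet

zemeh and buhvah both end in -h yet inflect differently (zeolmeh, bebuhvahet), so the final letter is not what conditions the rule; the last vowel is.
"kitsob" has last vowel 'o'. The stems whose last vowel is 'o' (nefupwop → benefupwopet, vodbok → bevodboket) add be- … -et around the stem.
So kitsob → bekitsobet.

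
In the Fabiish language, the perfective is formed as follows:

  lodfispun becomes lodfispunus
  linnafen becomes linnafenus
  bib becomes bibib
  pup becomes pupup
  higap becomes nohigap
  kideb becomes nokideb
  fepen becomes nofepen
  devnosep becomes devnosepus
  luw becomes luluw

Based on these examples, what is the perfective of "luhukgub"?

luhukgubus

pup and higap both end in -p yet inflect differently (pupup, nohigap), so the final letter is not what conditions the rule; the number of vowels is.
"luhukgub" has 3 vowels. The stems with 3 vowels (linnafen → linnafenus, devnosep → devnosepus, lodfispun → lodfispunus) add -us.
So luhukgub → luhukgubus.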